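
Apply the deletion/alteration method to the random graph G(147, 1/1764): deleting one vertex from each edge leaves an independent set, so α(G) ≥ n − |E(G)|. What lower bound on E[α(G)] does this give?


E[|E(G)|] = C(147, 2)·p = 10731 · (1/1764) = 73/12.
E[α(G)] ≥ n − E[|E(G)|] = 147 − 73/12 = 1691/12.
Numerically: ≈ 140.916667.
(This is only a lower bound; the true E[α(G)] may be larger.)

E[α(G)] ≥ 1691/12 ≈ 140.916667.


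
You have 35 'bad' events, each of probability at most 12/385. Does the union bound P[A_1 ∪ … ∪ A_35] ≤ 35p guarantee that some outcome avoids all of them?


Union bound: P[∪_{i=1}^{35} A_i] ≤ Σ_i P[A_i] ≤ 35·p = 35·(12/385) = 12/11.
Numerically: 12/11 ≈ 1.091.
Is 12/11 < 1? NO.
Since the bound 12/11 is ≥ 1, the union bound is uninformative here; it does NOT by itself certify existence.

35·p = 12/11 ≈ 1.091; existence NOT certified by the union bound.


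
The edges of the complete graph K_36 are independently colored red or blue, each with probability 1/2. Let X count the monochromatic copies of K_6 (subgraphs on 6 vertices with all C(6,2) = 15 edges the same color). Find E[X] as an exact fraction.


Let X = Σ_S X_S over the C(36, 6) = 1947792 subsets S of size 6, where X_S = 1 if the K_6 on S is monochromatic.
For a fixed S, the K_6 on S has C(6, 2) = 15 edges. P[all 15 edges red] = (1/2)^15, and likewise for blue, so P[monochromatic] = 2·(1/2)^15 = 2^{1 − 15} = 1/16384.
By linearity: E[X] = C(36, 6) · 2^{1 − 15} = 1947792 · 1/16384 = 121737/1024.
Numerically: E[X] ≈ 118.884.

E[X] = C(36,6)·2^(1−C(6,2)) = 121737/1024 ≈ 118.884.


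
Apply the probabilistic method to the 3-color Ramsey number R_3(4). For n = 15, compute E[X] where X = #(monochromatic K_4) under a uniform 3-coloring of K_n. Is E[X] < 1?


E[X] = C(15, 4) · 3^{1 − 6} = 1365 · 3^{−5} = 1365/243.
As a reduced fraction: E[X] = 455/81 ≈ 5.6173.
Is E[X] < 1? NO.
Since E[X] ≥ 1, the first-moment bound is inconclusive at n = 15; it does NOT by itself certify R_3(4) > 15.

E[X] = 455/81 ≈ 5.6173; E[X] ≥ 1; first-moment method inconclusive here.


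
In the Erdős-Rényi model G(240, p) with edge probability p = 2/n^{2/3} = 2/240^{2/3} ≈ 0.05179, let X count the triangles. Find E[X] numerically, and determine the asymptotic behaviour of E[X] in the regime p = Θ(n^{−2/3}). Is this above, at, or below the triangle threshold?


Number of potential triangles: C(240, 3) = 2275280.
Each occurs with probability p³ ≈ (0.05179)³ ≈ 1.388889e-04.
By linearity: E[X] = C(240, 3)·p³ ≈ 2275280 · 1.388889e-04 ≈ 316.0111.
Since α = 2/3 < 1, p = c/n^{2/3} ≫ 1/n is above the triangle threshold p ~ 1/n. Asymptotically E[X] ~ (c³/6)·n^{3(1−α)} = (2³/6)·n^{1} → ∞; triangles are abundant w.h.p.

E[X] ≈ 316.0111; in regime p = Θ(1/n^{2/3}) E[X] diverges (above the triangle threshold p ~ 1/n).


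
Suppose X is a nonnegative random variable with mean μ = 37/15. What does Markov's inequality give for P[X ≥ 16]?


μ = E[X] = 37/15, a = 16.
Markov: P[X ≥ 16] ≤ μ/a = (37/15)/16 = 37/240.
Numerically: ≈ 0.154167.
(Since a = 16 > μ = 2.466667, the bound 37/240 is < 1 and informative.)

P[X ≥ 16] ≤ 37/240 ≈ 0.154167.


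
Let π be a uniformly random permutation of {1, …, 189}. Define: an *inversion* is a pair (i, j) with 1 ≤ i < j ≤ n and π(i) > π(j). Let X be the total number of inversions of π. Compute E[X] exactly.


Write X = Σ X_I over the C(189, 2) = 17766 pairs i < j, with X_I the indicator of one inversion.
There are 17766 indicators.
For each fixed pair i < j, the values π(i) and π(j) are two distinct elements of {1, …, 189} in uniformly random order; by symmetry P[π(i) > π(j)] = 1/2.
By linearity: E[X] = 17766 · (1/2) = C(189, 2) · (1/2) = 17766/2 = 8883 ≈ 8883.0000.

E[X] = 8883 = 8883.0000.


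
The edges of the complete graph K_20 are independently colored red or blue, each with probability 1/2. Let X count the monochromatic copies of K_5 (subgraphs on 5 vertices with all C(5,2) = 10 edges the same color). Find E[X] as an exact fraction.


Let X = Σ_S X_S over the C(20, 5) = 15504 subsets S of size 5, where X_S = 1 if the K_5 on S is monochromatic.
For a fixed S, the K_5 on S has C(5, 2) = 10 edges. P[all 10 edges red] = (1/2)^10, and likewise for blue, so P[monochromatic] = 2·(1/2)^10 = 2^{1 − 10} = 1/512.
By linearity: E[X] = C(20, 5) · 2^{1 − 10} = 15504 · 1/512 = 969/32.
Numerically: E[X] ≈ 30.2812.

E[X] = C(20,5)·2^(1−C(5,2)) = 969/32 ≈ 30.2812.


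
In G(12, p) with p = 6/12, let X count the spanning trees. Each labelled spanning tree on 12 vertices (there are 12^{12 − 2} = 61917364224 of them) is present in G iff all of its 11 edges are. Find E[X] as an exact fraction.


K_12 has 12^{12 − 2} = 61917364224 labelled spanning trees.
For each such spanning tree H, let X_H = 1 if all 11 edges of H are present in G. Then P[X_H = 1] = p^{11} = (1/2)^{11} = 1/2048.
Summing the indicators: E[X] = Σ_H E[X_H] = 61917364224 · p^{11} = 61917364224 · 1/2048 = 30233088.
Numerically: E[X] ≈ 3.02e+07.

E[X] = 61917364224 · (1/2)^{11} = 30233088 ≈ 3.02e+07.


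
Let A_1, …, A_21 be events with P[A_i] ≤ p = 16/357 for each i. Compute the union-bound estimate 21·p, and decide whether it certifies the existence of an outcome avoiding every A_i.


Union bound: P[∪_{i=1}^{21} A_i] ≤ Σ_i P[A_i] ≤ 21·p = 21·(16/357) = 16/17.
Numerically: 16/17 ≈ 0.9412.
Is 16/17 < 1? YES.
Since P[∪ A_i] ≤ 16/17 < 1, the complement has P[∩ A_i^c] ≥ 1 − 16/17 = 1/17 > 0, so some outcome avoids every A_i.

21·p = 16/17 ≈ 0.9412; existence CERTIFIED by the union bound.


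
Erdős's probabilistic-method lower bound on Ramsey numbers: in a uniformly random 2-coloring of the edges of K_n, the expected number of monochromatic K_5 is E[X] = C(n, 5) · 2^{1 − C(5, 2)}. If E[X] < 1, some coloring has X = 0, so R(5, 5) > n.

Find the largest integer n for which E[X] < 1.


We need C(n, 5) · 2^{1 − 10} < 1, i.e. C(n, 5) < 2^{10 − 1} = 512.
Check values of n near the boundary:
  n = 6: C(6, 5) = 6; 6 < 512? YES
  n = 7: C(7, 5) = 21; 21 < 512? YES
  n = 8: C(8, 5) = 56; 56 < 512? YES
  n = 9: C(9, 5) = 126; 126 < 512? YES
  n = 10: C(10, 5) = 252; 252 < 512? YES
  n = 11: C(11, 5) = 462; 462 < 512? YES
  n = 12: C(12, 5) = 792; 792 < 512? NO
The largest n with C(n, 5) < 512 is n = 11 (where E[X] = 231/256 ≈ 0.90234). Hence R(5, 5) > 11, i.e. R(5, 5) ≥ 12.

Largest n = 11; hence R(5, 5) > 11.


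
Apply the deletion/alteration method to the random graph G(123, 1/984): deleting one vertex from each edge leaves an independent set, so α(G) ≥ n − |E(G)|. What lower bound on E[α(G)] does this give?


E[|E(G)|] = C(123, 2)·p = 7503 · (1/984) = 61/8.
E[α(G)] ≥ n − E[|E(G)|] = 123 − 61/8 = 923/8.
Numerically: ≈ 115.375.
(This is only a lower bound; the true E[α(G)] may be larger.)

E[α(G)] ≥ 923/8 ≈ 115.375.


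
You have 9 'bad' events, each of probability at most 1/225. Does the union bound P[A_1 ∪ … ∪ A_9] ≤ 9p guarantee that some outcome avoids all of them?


Union bound: P[∪_{i=1}^{9} A_i] ≤ Σ_i P[A_i] ≤ 9·p = 9·(1/225) = 1/25.
Numerically: 1/25 ≈ 0.040000.
Is 1/25 < 1? YES.
Since P[∪ A_i] ≤ 1/25 < 1, the complement has P[∩ A_i^c] ≥ 1 − 1/25 = 24/25 > 0, so some outcome avoids every A_i.

9·p = 1/25 ≈ 0.040000; existence CERTIFIED by the union bound.


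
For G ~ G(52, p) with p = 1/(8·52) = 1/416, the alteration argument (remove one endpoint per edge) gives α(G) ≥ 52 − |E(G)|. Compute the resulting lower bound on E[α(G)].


E[|E(G)|] = C(52, 2)·p = 1326 · (1/416) = 51/16.
E[α(G)] ≥ n − E[|E(G)|] = 52 − 51/16 = 781/16.
Numerically: ≈ 48.81250.
(This is only a lower bound; the true E[α(G)] may be larger.)

E[α(G)] ≥ 781/16 ≈ 48.81250.


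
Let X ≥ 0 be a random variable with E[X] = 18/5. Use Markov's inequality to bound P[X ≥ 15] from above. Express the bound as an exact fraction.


μ = E[X] = 18/5, a = 15.
Markov: P[X ≥ 15] ≤ μ/a = (18/5)/15 = 6/25.
Numerically: ≈ 0.2400.
(Since a = 15 > μ = 3.6000, the bound 6/25 is < 1 and informative.)

P[X ≥ 15] ≤ 6/25 ≈ 0.2400.


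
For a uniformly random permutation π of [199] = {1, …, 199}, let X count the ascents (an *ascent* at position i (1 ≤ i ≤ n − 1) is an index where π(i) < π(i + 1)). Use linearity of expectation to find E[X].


Write X = Σ X_I over i = 1, …, 198, with X_I the indicator of one ascent.
There are 198 indicators.
For each fixed i, the pair (π(i), π(i+1)) is a uniformly random ordered pair of distinct values from {1, …, 199}; by symmetry P[π(i) < π(i+1)] = 1/2.
By linearity: E[X] = 198 · (1/2) = (199 − 1) · (1/2) = 99 ≈ 99.0000.

E[X] = 99 = 99.0000.


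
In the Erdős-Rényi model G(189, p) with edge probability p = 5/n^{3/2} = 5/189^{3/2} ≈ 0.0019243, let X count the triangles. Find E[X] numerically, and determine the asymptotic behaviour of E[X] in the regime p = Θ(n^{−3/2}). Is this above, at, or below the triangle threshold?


Number of potential triangles: C(189, 3) = 1107414.
Each occurs with probability p³ ≈ (0.0019243)³ ≈ 7.1257715e-09.
By linearity: E[X] = C(189, 3)·p³ ≈ 1107414 · 7.1257715e-09 ≈ 0.00789.
Since α = 3/2 > 1, p = c/n^{3/2} = o(1/n) is below the triangle threshold p ~ 1/n. Asymptotically E[X] ~ (c³/6)·n^{3(1−α)} = (5³/6)·n^{-1.5} → 0, so by Markov's inequality G has no triangles w.h.p.

E[X] ≈ 0.00789; in regime p = Θ(1/n^{3/2}) E[X] tends to 0 (below the triangle threshold p ~ 1/n).


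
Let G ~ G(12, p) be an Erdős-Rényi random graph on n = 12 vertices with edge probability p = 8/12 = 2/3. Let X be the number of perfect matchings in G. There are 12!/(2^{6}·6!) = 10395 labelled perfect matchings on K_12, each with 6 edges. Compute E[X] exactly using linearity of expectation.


K_12 has 12!/(2^{6}·6!) = 10395 labelled perfect matchings.
For each such perfect matching H, let X_H = 1 if all 6 edges of H are present in G. Then P[X_H = 1] = p^{6} = (2/3)^{6} = 64/729.
By linearity: E[X] = Σ_H E[X_H] = 10395 · p^{6} = 10395 · 64/729 = 24640/27.
Numerically: E[X] ≈ 913.

E[X] = 10395 · (2/3)^{6} = 24640/27 ≈ 913.


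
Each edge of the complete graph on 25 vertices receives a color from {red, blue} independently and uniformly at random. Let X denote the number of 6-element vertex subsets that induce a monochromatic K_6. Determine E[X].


Let X = Σ_S X_S over the C(25, 6) = 177100 subsets S of size 6, where X_S = 1 if the K_6 on S is monochromatic.
For a fixed S, the K_6 on S has C(6, 2) = 15 edges. P[all 15 edges red] = (1/2)^15, and likewise for blue, so P[monochromatic] = 2·(1/2)^15 = 2^{1 − 15} = 1/16384.
By linearity: E[X] = C(25, 6) · 2^{1 − 15} = 177100 · 1/16384 = 44275/4096.
Numerically: E[X] ≈ 10.8093.

E[X] = C(25,6)·2^(1−C(6,2)) = 44275/4096 ≈ 10.8093.


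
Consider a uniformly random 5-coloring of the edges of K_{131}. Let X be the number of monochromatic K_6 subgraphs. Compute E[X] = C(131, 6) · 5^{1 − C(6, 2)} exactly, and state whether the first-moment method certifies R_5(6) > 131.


E[X] = C(131, 6) · 5^{1 − 15} = 6249655776 · 5^{−14} = 6249655776/6103515625.
As a reduced fraction: E[X] = 6249655776/6103515625 ≈ 1.02394.
Is E[X] < 1? NO.
Since E[X] ≥ 1, the first-moment bound is inconclusive at n = 131; it does NOT by itself certify R_5(6) > 131.

E[X] = 6249655776/6103515625 ≈ 1.02394; E[X] ≥ 1; first-moment method inconclusive here.


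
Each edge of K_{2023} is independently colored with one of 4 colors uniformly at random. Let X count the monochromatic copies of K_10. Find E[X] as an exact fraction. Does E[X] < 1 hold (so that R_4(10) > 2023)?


E[X] = C(2023, 10) · 4^{1 − 45} = 309399856285778485315440716 · 4^{−44} = 309399856285778485315440716/309485009821345068724781056.
As a reduced fraction: E[X] = 77349964071444621328860179/77371252455336267181195264 ≈ 1.000.
Is E[X] < 1? YES.
Since E[X] < 1, there exists a 4-coloring of K_{2023} with no monochromatic K_10; hence R_4(10) > 2023.

E[X] = 77349964071444621328860179/77371252455336267181195264 ≈ 1.000; E[X] < 1, so R_4(10) > 2023.


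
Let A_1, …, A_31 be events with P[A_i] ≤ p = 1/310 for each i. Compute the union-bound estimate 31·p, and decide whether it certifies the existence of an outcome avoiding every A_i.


Union bound: P[∪_{i=1}^{31} A_i] ≤ Σ_i P[A_i] ≤ 31·p = 31·(1/310) = 1/10.
Numerically: 1/10 ≈ 0.1000000.
Is 1/10 < 1? YES.
Since P[∪ A_i] ≤ 1/10 < 1, the complement has P[∩ A_i^c] ≥ 1 − 1/10 = 9/10 > 0, so some outcome avoids every A_i.

31·p = 1/10 ≈ 0.1000000; existence CERTIFIED by the union bound.


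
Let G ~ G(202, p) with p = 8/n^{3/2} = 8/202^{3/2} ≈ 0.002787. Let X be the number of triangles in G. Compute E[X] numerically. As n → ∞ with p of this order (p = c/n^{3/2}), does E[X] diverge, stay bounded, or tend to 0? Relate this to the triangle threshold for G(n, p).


Number of potential triangles: C(202, 3) = 1353400.
Each occurs with probability p³ ≈ (0.002787)³ ≈ 2.163659e-08.
By linearity: E[X] = C(202, 3)·p³ ≈ 1353400 · 2.163659e-08 ≈ 0.0293.
Since α = 3/2 > 1, p = c/n^{3/2} = o(1/n) is below the triangle threshold p ~ 1/n. Asymptotically E[X] ~ (c³/6)·n^{3(1−α)} = (8³/6)·n^{-1.5} → 0, so by Markov's inequality G has no triangles w.h.p.

E[X] ≈ 0.0293; in regime p = Θ(1/n^{3/2}) E[X] tends to 0 (below the triangle threshold p ~ 1/n).


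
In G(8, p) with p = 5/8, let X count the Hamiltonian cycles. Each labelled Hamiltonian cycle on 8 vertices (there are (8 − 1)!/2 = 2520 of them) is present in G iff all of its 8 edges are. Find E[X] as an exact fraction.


K_8 has (8 − 1)!/2 = 2520 labelled Hamiltonian cycles.
For each such Hamiltonian cycle H, let X_H = 1 if all 8 edges of H are present in G. Then P[X_H = 1] = p^{8} = (5/8)^{8} = 390625/16777216.
Summing the indicators: E[X] = Σ_H E[X_H] = 2520 · p^{8} = 2520 · 390625/16777216 = 123046875/2097152.
Numerically: E[X] ≈ 58.7.

E[X] = 2520 · (5/8)^{8} = 123046875/2097152 ≈ 58.7.


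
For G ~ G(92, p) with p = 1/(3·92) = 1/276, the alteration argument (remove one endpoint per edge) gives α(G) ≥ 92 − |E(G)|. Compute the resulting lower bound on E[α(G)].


E[|E(G)|] = C(92, 2)·p = 4186 · (1/276) = 91/6.
E[α(G)] ≥ n − E[|E(G)|] = 92 − 91/6 = 461/6.
Numerically: ≈ 76.8333.
(This is only a lower bound; the true E[α(G)] may be larger.)

E[α(G)] ≥ 461/6 ≈ 76.8333.


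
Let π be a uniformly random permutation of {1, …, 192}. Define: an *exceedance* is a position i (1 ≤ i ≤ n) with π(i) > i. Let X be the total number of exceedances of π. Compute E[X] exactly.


Write X = Σ_{i=1}^{192} X_i, where X_i = 1_{π(i) > i}.
For each fixed i, π(i) is uniform over {1, …, 192} (marginal of a uniform permutation), so P[π(i) > i] = (n − i)/n. Summing: Σ_{i=1}^{192} (n − i)/n = (0 + 1 + … + 191)/192 = 192(192 − 1)/(2·192) = (192 − 1)/2.
Hence E[X] = Σ_{i=1}^{192} (192 − i)/192 = 191/2 ≈ 95.50000.

E[X] = 191/2 = 95.50000.


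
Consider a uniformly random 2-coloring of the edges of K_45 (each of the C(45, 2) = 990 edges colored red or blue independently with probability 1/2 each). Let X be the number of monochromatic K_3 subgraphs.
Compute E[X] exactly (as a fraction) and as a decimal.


Let X = Σ_S X_S over the C(45, 3) = 14190 subsets S of size 3, where X_S = 1 if the K_3 on S is monochromatic.
For a fixed S, the K_3 on S has C(3, 2) = 3 edges. P[all 3 edges red] = (1/2)^3, and likewise for blue, so P[monochromatic] = 2·(1/2)^3 = 2^{1 − 3} = 1/4.
By linearity of expectation: E[X] = C(45, 3) · 2^{1 − 3} = 14190 · 1/4 = 7095/2.
Numerically: E[X] ≈ 3547.500.

E[X] = C(45,3)·2^(1−C(3,2)) = 7095/2 ≈ 3547.500.


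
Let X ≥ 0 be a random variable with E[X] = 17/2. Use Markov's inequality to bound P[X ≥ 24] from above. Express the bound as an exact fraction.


μ = E[X] = 17/2, a = 24.
Markov: P[X ≥ 24] ≤ μ/a = (17/2)/24 = 17/48.
Numerically: ≈ 0.354167.
(Since a = 24 > μ = 8.500000, the bound 17/48 is < 1 and informative.)

P[X ≥ 24] ≤ 17/48 ≈ 0.354167.


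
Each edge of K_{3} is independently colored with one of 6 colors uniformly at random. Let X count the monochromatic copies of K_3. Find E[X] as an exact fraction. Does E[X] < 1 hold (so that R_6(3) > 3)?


E[X] = C(3, 3) · 6^{1 − 3} = 1 · 6^{−2} = 1/36.
As a reduced fraction: E[X] = 1/36 ≈ 0.02778.
Is E[X] < 1? YES.
Since E[X] < 1, there exists a 6-coloring of K_{3} with no monochromatic K_3; hence R_6(3) > 3.

E[X] = 1/36 ≈ 0.02778; E[X] < 1, so R_6(3) > 3.


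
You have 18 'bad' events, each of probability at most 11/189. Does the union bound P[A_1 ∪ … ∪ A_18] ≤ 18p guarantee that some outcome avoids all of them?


Union bound: P[∪_{i=1}^{18} A_i] ≤ Σ_i P[A_i] ≤ 18·p = 18·(11/189) = 22/21.
Numerically: 22/21 ≈ 1.0476.
Is 22/21 < 1? NO.
Since the bound 22/21 is ≥ 1, the union bound is uninformative here; it does NOT by itself certify existence.

18·p = 22/21 ≈ 1.0476; existence NOT certified by the union bound.


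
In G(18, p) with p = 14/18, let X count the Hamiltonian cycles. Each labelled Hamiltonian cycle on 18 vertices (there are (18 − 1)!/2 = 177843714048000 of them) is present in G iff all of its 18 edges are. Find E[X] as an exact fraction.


K_18 has (18 − 1)!/2 = 177843714048000 labelled Hamiltonian cycles.
For each such Hamiltonian cycle H, let X_H = 1 if all 18 edges of H are present in G. Then P[X_H = 1] = p^{18} = (7/9)^{18} = 1628413597910449/150094635296999121.
By linearity of expectation: E[X] = Σ_H E[X_H] = 177843714048000 · p^{18} = 177843714048000 · 1628413597910449/150094635296999121 = 397260798708725298034688000/205891132094649.
Numerically: E[X] ≈ 1.93e+12.

E[X] = 177843714048000 · (7/9)^{18} = 397260798708725298034688000/205891132094649 ≈ 1.93e+12.


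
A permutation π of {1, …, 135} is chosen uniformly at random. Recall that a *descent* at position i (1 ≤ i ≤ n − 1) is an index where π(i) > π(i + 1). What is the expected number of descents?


Write X = Σ X_I over i = 1, …, 134, with X_I the indicator of one descent.
There are 134 indicators.
For each fixed i, the pair (π(i), π(i+1)) is a uniformly random ordered pair of distinct values from {1, …, 135}; by symmetry P[π(i) > π(i+1)] = 1/2.
By linearity: E[X] = 134 · (1/2) = (135 − 1) · (1/2) = 67 ≈ 67.000.

E[X] = 67 = 67.000.


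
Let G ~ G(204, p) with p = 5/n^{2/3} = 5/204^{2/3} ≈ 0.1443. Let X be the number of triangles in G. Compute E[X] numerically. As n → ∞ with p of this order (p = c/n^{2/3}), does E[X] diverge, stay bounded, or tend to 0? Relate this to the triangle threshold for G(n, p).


Number of potential triangles: C(204, 3) = 1394204.
Each occurs with probability p³ ≈ (0.1443)³ ≈ 3.003652e-03.
By linearity: E[X] = C(204, 3)·p³ ≈ 1394204 · 3.003652e-03 ≈ 4187.7042.
Since α = 2/3 < 1, p = c/n^{2/3} ≫ 1/n is above the triangle threshold p ~ 1/n. Asymptotically E[X] ~ (c³/6)·n^{3(1−α)} = (5³/6)·n^{1} → ∞; triangles are abundant w.h.p.

E[X] ≈ 4187.7042; in regime p = Θ(1/n^{2/3}) E[X] diverges (above the triangle threshold p ~ 1/n).


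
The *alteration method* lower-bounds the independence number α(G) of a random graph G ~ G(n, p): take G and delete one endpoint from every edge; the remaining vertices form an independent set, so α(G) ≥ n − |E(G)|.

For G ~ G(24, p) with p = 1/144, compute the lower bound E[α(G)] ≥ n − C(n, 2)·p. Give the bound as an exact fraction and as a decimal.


E[|E(G)|] = C(24, 2)·p = 276 · (1/144) = 23/12.
E[α(G)] ≥ n − E[|E(G)|] = 24 − 23/12 = 265/12.
Numerically: ≈ 22.083333.
(This is only a lower bound; the true E[α(G)] may be larger.)

E[α(G)] ≥ 265/12 ≈ 22.083333.


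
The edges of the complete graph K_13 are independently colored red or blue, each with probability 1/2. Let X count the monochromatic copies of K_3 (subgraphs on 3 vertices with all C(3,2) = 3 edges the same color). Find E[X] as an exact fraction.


Let X = Σ_S X_S over the C(13, 3) = 286 subsets S of size 3, where X_S = 1 if the K_3 on S is monochromatic.
For a fixed S, the K_3 on S has C(3, 2) = 3 edges. P[all 3 edges red] = (1/2)^3, and likewise for blue, so P[monochromatic] = 2·(1/2)^3 = 2^{1 − 3} = 1/4.
By linearity of expectation: E[X] = C(13, 3) · 2^{1 − 3} = 286 · 1/4 = 143/2.
Numerically: E[X] ≈ 71.50000.

E[X] = C(13,3)·2^(1−C(3,2)) = 143/2 ≈ 71.50000.


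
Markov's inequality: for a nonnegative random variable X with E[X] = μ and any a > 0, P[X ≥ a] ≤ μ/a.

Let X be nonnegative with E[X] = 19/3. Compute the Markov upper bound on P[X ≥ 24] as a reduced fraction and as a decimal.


μ = E[X] = 19/3, a = 24.
Markov: P[X ≥ 24] ≤ μ/a = (19/3)/24 = 19/72.
Numerically: ≈ 0.26389.
(Since a = 24 > μ = 6.33333, the bound 19/72 is < 1 and informative.)

P[X ≥ 24] ≤ 19/72 ≈ 0.26389.


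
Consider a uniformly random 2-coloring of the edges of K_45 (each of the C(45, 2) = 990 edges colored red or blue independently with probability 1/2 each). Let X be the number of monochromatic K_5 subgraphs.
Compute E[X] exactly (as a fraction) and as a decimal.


Let X = Σ_S X_S over the C(45, 5) = 1221759 subsets S of size 5, where X_S = 1 if the K_5 on S is monochromatic.
For a fixed S, the K_5 on S has C(5, 2) = 10 edges. P[all 10 edges red] = (1/2)^10, and likewise for blue, so P[monochromatic] = 2·(1/2)^10 = 2^{1 − 10} = 1/512.
Summing: E[X] = C(45, 5) · 2^{1 − 10} = 1221759 · 1/512 = 1221759/512.
Numerically: E[X] ≈ 2386.24805.

E[X] = C(45,5)·2^(1−C(5,2)) = 1221759/512 ≈ 2386.24805.


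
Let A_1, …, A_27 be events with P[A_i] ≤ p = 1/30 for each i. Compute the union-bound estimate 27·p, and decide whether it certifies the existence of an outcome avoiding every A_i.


Union bound: P[∪_{i=1}^{27} A_i] ≤ Σ_i P[A_i] ≤ 27·p = 27·(1/30) = 9/10.
Numerically: 9/10 ≈ 0.90000.
Is 9/10 < 1? YES.
Since P[∪ A_i] ≤ 9/10 < 1, the complement has P[∩ A_i^c] ≥ 1 − 9/10 = 1/10 > 0, so some outcome avoids every A_i.

27·p = 9/10 ≈ 0.90000; existence CERTIFIED by the union bound.


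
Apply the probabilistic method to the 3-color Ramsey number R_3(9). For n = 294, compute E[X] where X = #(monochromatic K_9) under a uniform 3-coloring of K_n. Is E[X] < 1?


E[X] = C(294, 9) · 3^{1 − 36} = 39963546001186808 · 3^{−35} = 39963546001186808/50031545098999707.
As a reduced fraction: E[X] = 39963546001186808/50031545098999707 ≈ 0.7988.
Is E[X] < 1? YES.
Since E[X] < 1, there exists a 3-coloring of K_{294} with no monochromatic K_9; hence R_3(9) > 294.

E[X] = 39963546001186808/50031545098999707 ≈ 0.7988; E[X] < 1, so R_3(9) > 294.


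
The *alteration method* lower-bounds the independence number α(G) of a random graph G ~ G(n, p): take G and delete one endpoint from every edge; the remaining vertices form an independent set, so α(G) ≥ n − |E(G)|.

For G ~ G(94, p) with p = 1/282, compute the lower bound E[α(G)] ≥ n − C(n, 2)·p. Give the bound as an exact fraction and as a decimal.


E[|E(G)|] = C(94, 2)·p = 4371 · (1/282) = 31/2.
E[α(G)] ≥ n − E[|E(G)|] = 94 − 31/2 = 157/2.
Numerically: ≈ 78.50000.
(This is only a lower bound; the true E[α(G)] may be larger.)

E[α(G)] ≥ 157/2 ≈ 78.50000.


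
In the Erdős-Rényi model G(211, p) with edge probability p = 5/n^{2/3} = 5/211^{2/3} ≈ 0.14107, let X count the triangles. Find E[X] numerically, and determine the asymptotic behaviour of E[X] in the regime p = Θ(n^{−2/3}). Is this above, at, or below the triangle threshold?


Number of potential triangles: C(211, 3) = 1543465.
Each occurs with probability p³ ≈ (0.14107)³ ≈ 2.8076638e-03.
By linearity: E[X] = C(211, 3)·p³ ≈ 1543465 · 2.8076638e-03 ≈ 4333.53081.
Since α = 2/3 < 1, p = c/n^{2/3} ≫ 1/n is above the triangle threshold p ~ 1/n. Asymptotically E[X] ~ (c³/6)·n^{3(1−α)} = (5³/6)·n^{1} → ∞; triangles are abundant w.h.p.

E[X] ≈ 4333.53081; in regime p = Θ(1/n^{2/3}) E[X] diverges (above the triangle threshold p ~ 1/n).


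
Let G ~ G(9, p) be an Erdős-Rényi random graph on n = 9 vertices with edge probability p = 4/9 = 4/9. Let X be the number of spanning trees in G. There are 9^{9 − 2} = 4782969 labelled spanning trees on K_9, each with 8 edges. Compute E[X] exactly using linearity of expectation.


K_9 has 9^{9 − 2} = 4782969 labelled spanning trees.
For each such spanning tree H, let X_H = 1 if all 8 edges of H are present in G. Then P[X_H = 1] = p^{8} = (4/9)^{8} = 65536/43046721.
By linearity of expectation: E[X] = Σ_H E[X_H] = 4782969 · p^{8} = 4782969 · 65536/43046721 = 65536/9.
Numerically: E[X] ≈ 7.28e+03.

E[X] = 4782969 · (4/9)^{8} = 65536/9 ≈ 7.28e+03.


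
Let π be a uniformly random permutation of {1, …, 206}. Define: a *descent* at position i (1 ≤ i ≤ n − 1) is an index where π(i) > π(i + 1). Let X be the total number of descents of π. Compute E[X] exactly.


Write X = Σ X_I over i = 1, …, 205, with X_I the indicator of one descent.
There are 205 indicators.
For each fixed i, the pair (π(i), π(i+1)) is a uniformly random ordered pair of distinct values from {1, …, 206}; by symmetry P[π(i) > π(i+1)] = 1/2.
By linearity: E[X] = 205 · (1/2) = (206 − 1) · (1/2) = 205/2 ≈ 102.50000.

E[X] = 205/2 = 102.50000.


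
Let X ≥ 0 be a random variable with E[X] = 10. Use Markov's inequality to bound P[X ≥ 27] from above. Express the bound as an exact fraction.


μ = E[X] = 10, a = 27.
Markov: P[X ≥ 27] ≤ μ/a = (10)/27 = 10/27.
Numerically: ≈ 0.3704.
(Since a = 27 > μ = 10.0000, the bound 10/27 is < 1 and informative.)

P[X ≥ 27] ≤ 10/27 ≈ 0.3704.


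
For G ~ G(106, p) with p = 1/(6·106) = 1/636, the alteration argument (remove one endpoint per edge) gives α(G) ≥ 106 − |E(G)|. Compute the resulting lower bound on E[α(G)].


E[|E(G)|] = C(106, 2)·p = 5565 · (1/636) = 35/4.
E[α(G)] ≥ n − E[|E(G)|] = 106 − 35/4 = 389/4.
Numerically: ≈ 97.2500.
(This is only a lower bound; the true E[α(G)] may be larger.)

E[α(G)] ≥ 389/4 ≈ 97.2500.


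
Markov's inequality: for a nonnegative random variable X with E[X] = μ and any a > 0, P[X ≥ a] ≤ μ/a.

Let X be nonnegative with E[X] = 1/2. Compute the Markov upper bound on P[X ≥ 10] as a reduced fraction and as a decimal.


μ = E[X] = 1/2, a = 10.
Markov: P[X ≥ 10] ≤ μ/a = (1/2)/10 = 1/20.
Numerically: ≈ 0.0500.
(Since a = 10 > μ = 0.5000, the bound 1/20 is < 1 and informative.)

P[X ≥ 10] ≤ 1/20 ≈ 0.0500.


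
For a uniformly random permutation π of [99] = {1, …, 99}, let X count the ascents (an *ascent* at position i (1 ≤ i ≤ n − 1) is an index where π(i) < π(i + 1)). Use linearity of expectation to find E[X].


Write X = Σ X_I over i = 1, …, 98, with X_I the indicator of one ascent.
There are 98 indicators.
For each fixed i, the pair (π(i), π(i+1)) is a uniformly random ordered pair of distinct values from {1, …, 99}; by symmetry P[π(i) < π(i+1)] = 1/2.
By linearity: E[X] = 98 · (1/2) = (99 − 1) · (1/2) = 49 ≈ 49.0000.

E[X] = 49 = 49.0000.


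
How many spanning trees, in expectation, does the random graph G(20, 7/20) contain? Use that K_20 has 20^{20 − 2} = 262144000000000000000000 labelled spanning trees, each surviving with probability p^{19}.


K_20 has 20^{20 − 2} = 262144000000000000000000 labelled spanning trees.
For each such spanning tree H, let X_H = 1 if all 19 edges of H are present in G. Then P[X_H = 1] = p^{19} = (7/20)^{19} = 11398895185373143/5242880000000000000000000.
Summing the indicators: E[X] = Σ_H E[X_H] = 262144000000000000000000 · p^{19} = 262144000000000000000000 · 11398895185373143/5242880000000000000000000 = 11398895185373143/20.
Numerically: E[X] ≈ 5.7e+14.

E[X] = 262144000000000000000000 · (7/20)^{19} = 11398895185373143/20 ≈ 5.7e+14.


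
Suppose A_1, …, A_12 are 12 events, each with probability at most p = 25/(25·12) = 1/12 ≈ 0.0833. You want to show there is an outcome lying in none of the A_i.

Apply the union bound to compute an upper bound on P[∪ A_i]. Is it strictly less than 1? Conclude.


Union bound: P[∪_{i=1}^{12} A_i] ≤ Σ_i P[A_i] ≤ 12·p = 12·(1/12) = 1.
Numerically: 1 ≈ 1.0000.
Is 1 < 1? NO.
Since the bound 1 is ≥ 1, the union bound is uninformative here; it does NOT by itself certify existence.

12·p = 1 ≈ 1.0000; existence NOT certified by the union bound.


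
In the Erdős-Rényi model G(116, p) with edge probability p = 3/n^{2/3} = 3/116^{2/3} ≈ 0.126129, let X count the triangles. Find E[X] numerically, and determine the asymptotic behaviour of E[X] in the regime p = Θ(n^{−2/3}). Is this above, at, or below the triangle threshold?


Number of potential triangles: C(116, 3) = 253460.
Each occurs with probability p³ ≈ (0.126129)³ ≈ 2.00653983e-03.
By linearity: E[X] = C(116, 3)·p³ ≈ 253460 · 2.00653983e-03 ≈ 508.577586.
Since α = 2/3 < 1, p = c/n^{2/3} ≫ 1/n is above the triangle threshold p ~ 1/n. Asymptotically E[X] ~ (c³/6)·n^{3(1−α)} = (3³/6)·n^{1} → ∞; triangles are abundant w.h.p.

E[X] ≈ 508.577586; in regime p = Θ(1/n^{2/3}) E[X] diverges (above the triangle threshold p ~ 1/n).


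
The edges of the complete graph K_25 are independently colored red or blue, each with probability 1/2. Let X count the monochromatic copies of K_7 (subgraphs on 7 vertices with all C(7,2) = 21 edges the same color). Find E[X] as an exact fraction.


Let X = Σ_S X_S over the C(25, 7) = 480700 subsets S of size 7, where X_S = 1 if the K_7 on S is monochromatic.
For a fixed S, the K_7 on S has C(7, 2) = 21 edges. P[all 21 edges red] = (1/2)^21, and likewise for blue, so P[monochromatic] = 2·(1/2)^21 = 2^{1 − 21} = 1/1048576.
Summing: E[X] = C(25, 7) · 2^{1 − 21} = 480700 · 1/1048576 = 120175/262144.
Numerically: E[X] ≈ 0.458.

E[X] = C(25,7)·2^(1−C(7,2)) = 120175/262144 ≈ 0.458.


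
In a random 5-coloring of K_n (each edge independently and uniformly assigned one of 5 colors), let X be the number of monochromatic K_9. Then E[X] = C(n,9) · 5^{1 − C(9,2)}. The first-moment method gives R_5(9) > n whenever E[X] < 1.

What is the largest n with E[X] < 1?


We need C(n, 9) · 5^{1 − 36} < 1, i.e. C(n, 9) < 5^{36 − 1} = 2910383045673370361328125.
Check values of n near the boundary:
  n = 2168: C(2168, 9) = 2867804175977929537095120; 2867804175977929537095120 < 2910383045673370361328125? YES
  n = 2169: C(2169, 9) = 2879753360044504243499683; 2879753360044504243499683 < 2910383045673370361328125? YES
  n = 2170: C(2170, 9) = 2891746779868845075610510; 2891746779868845075610510 < 2910383045673370361328125? YES
  n = 2171: C(2171, 9) = 2903784578674959601827205; 2903784578674959601827205 < 2910383045673370361328125? YES
  n = 2172: C(2172, 9) = 2915866900084148060642020; 2915866900084148060642020 < 2910383045673370361328125? NO
  n = 2173: C(2173, 9) = 2927993888115921319674265; 2927993888115921319674265 < 2910383045673370361328125? NO
The largest n with C(n, 9) < 2910383045673370361328125 is n = 2171 (where E[X] = 580756915734991920365441/582076609134674072265625 ≈ 0.997733). Hence R_5(9) > 2171, i.e. R_5(9) ≥ 2172.

Largest n = 2171; hence R_5(9) > 2171.


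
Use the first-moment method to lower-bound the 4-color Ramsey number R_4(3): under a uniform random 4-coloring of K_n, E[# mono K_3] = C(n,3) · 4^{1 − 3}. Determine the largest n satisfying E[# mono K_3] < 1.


We need C(n, 3) · 4^{1 − 3} < 1, i.e. C(n, 3) < 4^{3 − 1} = 16.
Check values of n near the boundary:
  n = 3: C(3, 3) = 1; 1 < 16? YES
  n = 4: C(4, 3) = 4; 4 < 16? YES
  n = 5: C(5, 3) = 10; 10 < 16? YES
  n = 6: C(6, 3) = 20; 20 < 16? NO
  n = 7: C(7, 3) = 35; 35 < 16? NO
The largest n with C(n, 3) < 16 is n = 5 (where E[X] = 5/8 ≈ 0.6250000). Hence R_4(3) > 5, i.e. R_4(3) ≥ 6.

Largest n = 5; hence R_4(3) > 5.


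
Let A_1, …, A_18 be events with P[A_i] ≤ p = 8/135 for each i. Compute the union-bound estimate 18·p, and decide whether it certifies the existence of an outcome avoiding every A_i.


Union bound: P[∪_{i=1}^{18} A_i] ≤ Σ_i P[A_i] ≤ 18·p = 18·(8/135) = 16/15.
Numerically: 16/15 ≈ 1.06667.
Is 16/15 < 1? NO.
Since the bound 16/15 is ≥ 1, the union bound is uninformative here; it does NOT by itself certify existence.

18·p = 16/15 ≈ 1.06667; existence NOT certified by the union bound.


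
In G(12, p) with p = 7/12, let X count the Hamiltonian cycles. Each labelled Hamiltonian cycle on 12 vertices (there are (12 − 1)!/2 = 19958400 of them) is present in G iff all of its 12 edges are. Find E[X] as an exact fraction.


K_12 has (12 − 1)!/2 = 19958400 labelled Hamiltonian cycles.
For each such Hamiltonian cycle H, let X_H = 1 if all 12 edges of H are present in G. Then P[X_H = 1] = p^{12} = (7/12)^{12} = 13841287201/8916100448256.
Summing the indicators: E[X] = Σ_H E[X_H] = 19958400 · p^{12} = 19958400 · 13841287201/8916100448256 = 26644477861925/859963392.
Numerically: E[X] ≈ 3.098e+04.

E[X] = 19958400 · (7/12)^{12} = 26644477861925/859963392 ≈ 3.098e+04.


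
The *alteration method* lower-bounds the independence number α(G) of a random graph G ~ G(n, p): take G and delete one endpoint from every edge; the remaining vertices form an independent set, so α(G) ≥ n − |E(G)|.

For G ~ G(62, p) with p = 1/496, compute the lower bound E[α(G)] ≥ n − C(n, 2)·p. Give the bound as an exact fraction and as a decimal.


E[|E(G)|] = C(62, 2)·p = 1891 · (1/496) = 61/16.
E[α(G)] ≥ n − E[|E(G)|] = 62 − 61/16 = 931/16.
Numerically: ≈ 58.187500.
(This is only a lower bound; the true E[α(G)] may be larger.)

E[α(G)] ≥ 931/16 ≈ 58.187500.


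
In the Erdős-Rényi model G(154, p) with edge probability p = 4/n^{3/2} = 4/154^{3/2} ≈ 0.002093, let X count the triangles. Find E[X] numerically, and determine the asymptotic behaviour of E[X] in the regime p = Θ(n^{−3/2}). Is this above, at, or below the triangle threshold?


Number of potential triangles: C(154, 3) = 596904.
Each occurs with probability p³ ≈ (0.002093)³ ≈ 9.169312e-09.
By linearity: E[X] = C(154, 3)·p³ ≈ 596904 · 9.169312e-09 ≈ 0.0055.
Since α = 3/2 > 1, p = c/n^{3/2} = o(1/n) is below the triangle threshold p ~ 1/n. Asymptotically E[X] ~ (c³/6)·n^{3(1−α)} = (4³/6)·n^{-1.5} → 0, so by Markov's inequality G has no triangles w.h.p.

E[X] ≈ 0.0055; in regime p = Θ(1/n^{3/2}) E[X] tends to 0 (below the triangle threshold p ~ 1/n).


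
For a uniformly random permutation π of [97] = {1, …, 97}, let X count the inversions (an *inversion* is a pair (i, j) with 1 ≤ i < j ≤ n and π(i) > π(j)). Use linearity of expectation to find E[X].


Write X = Σ X_I over the C(97, 2) = 4656 pairs i < j, with X_I the indicator of one inversion.
There are 4656 indicators.
For each fixed pair i < j, the values π(i) and π(j) are two distinct elements of {1, …, 97} in uniformly random order; by symmetry P[π(i) > π(j)] = 1/2.
By linearity: E[X] = 4656 · (1/2) = C(97, 2) · (1/2) = 4656/2 = 2328 ≈ 2328.0000.

E[X] = 2328 = 2328.0000.


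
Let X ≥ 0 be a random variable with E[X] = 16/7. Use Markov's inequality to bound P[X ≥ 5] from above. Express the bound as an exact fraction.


μ = E[X] = 16/7, a = 5.
Markov: P[X ≥ 5] ≤ μ/a = (16/7)/5 = 16/35.
Numerically: ≈ 0.4571.
(Since a = 5 > μ = 2.2857, the bound 16/35 is < 1 and informative.)

P[X ≥ 5] ≤ 16/35 ≈ 0.4571.


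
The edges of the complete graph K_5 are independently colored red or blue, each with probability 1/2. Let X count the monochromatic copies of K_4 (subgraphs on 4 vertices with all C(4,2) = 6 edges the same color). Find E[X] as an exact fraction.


Let X = Σ_S X_S over the C(5, 4) = 5 subsets S of size 4, where X_S = 1 if the K_4 on S is monochromatic.
For a fixed S, the K_4 on S has C(4, 2) = 6 edges. P[all 6 edges red] = (1/2)^6, and likewise for blue, so P[monochromatic] = 2·(1/2)^6 = 2^{1 − 6} = 1/32.
By linearity: E[X] = C(5, 4) · 2^{1 − 6} = 5 · 1/32 = 5/32.
Numerically: E[X] ≈ 0.156250.

E[X] = C(5,4)·2^(1−C(4,2)) = 5/32 ≈ 0.156250.


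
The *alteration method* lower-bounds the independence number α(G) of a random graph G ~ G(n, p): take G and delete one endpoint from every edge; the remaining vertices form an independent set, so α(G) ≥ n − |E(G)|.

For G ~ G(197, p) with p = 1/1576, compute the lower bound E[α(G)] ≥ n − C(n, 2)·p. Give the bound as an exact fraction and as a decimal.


E[|E(G)|] = C(197, 2)·p = 19306 · (1/1576) = 49/4.
E[α(G)] ≥ n − E[|E(G)|] = 197 − 49/4 = 739/4.
Numerically: ≈ 184.750000.
(This is only a lower bound; the true E[α(G)] may be larger.)

E[α(G)] ≥ 739/4 ≈ 184.750000.


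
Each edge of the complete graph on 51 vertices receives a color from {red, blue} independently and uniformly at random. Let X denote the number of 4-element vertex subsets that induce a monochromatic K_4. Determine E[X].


Let X = Σ_S X_S over the C(51, 4) = 249900 subsets S of size 4, where X_S = 1 if the K_4 on S is monochromatic.
For a fixed S, the K_4 on S has C(4, 2) = 6 edges. P[all 6 edges red] = (1/2)^6, and likewise for blue, so P[monochromatic] = 2·(1/2)^6 = 2^{1 − 6} = 1/32.
By linearity: E[X] = C(51, 4) · 2^{1 − 6} = 249900 · 1/32 = 62475/8.
Numerically: E[X] ≈ 7809.37500.

E[X] = C(51,4)·2^(1−C(4,2)) = 62475/8 ≈ 7809.37500.


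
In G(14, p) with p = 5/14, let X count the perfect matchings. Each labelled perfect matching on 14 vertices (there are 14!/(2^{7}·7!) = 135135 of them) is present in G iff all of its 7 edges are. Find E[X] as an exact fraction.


K_14 has 14!/(2^{7}·7!) = 135135 labelled perfect matchings.
For each such perfect matching H, let X_H = 1 if all 7 edges of H are present in G. Then P[X_H = 1] = p^{7} = (5/14)^{7} = 78125/105413504.
By linearity: E[X] = Σ_H E[X_H] = 135135 · p^{7} = 135135 · 78125/105413504 = 1508203125/15059072.
Numerically: E[X] ≈ 100.

E[X] = 135135 · (5/14)^{7} = 1508203125/15059072 ≈ 100.


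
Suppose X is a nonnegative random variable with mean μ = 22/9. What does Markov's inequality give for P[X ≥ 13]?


μ = E[X] = 22/9, a = 13.
Markov: P[X ≥ 13] ≤ μ/a = (22/9)/13 = 22/117.
Numerically: ≈ 0.188.
(Since a = 13 > μ = 2.444, the bound 22/117 is < 1 and informative.)

P[X ≥ 13] ≤ 22/117 ≈ 0.188.


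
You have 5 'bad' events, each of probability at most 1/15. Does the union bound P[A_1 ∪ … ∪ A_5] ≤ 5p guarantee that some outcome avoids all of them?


Union bound: P[∪_{i=1}^{5} A_i] ≤ Σ_i P[A_i] ≤ 5·p = 5·(1/15) = 1/3.
Numerically: 1/3 ≈ 0.333.
Is 1/3 < 1? YES.
Since P[∪ A_i] ≤ 1/3 < 1, the complement has P[∩ A_i^c] ≥ 1 − 1/3 = 2/3 > 0, so some outcome avoids every A_i.

5·p = 1/3 ≈ 0.333; existence CERTIFIED by the union bound.


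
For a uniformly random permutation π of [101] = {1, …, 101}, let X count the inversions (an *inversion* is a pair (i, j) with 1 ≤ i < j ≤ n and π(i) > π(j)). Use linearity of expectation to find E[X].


Write X = Σ X_I over the C(101, 2) = 5050 pairs i < j, with X_I the indicator of one inversion.
There are 5050 indicators.
For each fixed pair i < j, the values π(i) and π(j) are two distinct elements of {1, …, 101} in uniformly random order; by symmetry P[π(i) > π(j)] = 1/2.
By linearity: E[X] = 5050 · (1/2) = C(101, 2) · (1/2) = 5050/2 = 2525 ≈ 2525.00000.

E[X] = 2525 = 2525.00000.


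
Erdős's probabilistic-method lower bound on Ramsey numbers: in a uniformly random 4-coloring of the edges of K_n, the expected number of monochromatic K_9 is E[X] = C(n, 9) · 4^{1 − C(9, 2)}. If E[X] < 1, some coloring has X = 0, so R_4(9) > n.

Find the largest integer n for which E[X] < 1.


We need C(n, 9) · 4^{1 − 36} < 1, i.e. C(n, 9) < 4^{36 − 1} = 1180591620717411303424.
Check values of n near the boundary:
  n = 908: C(908, 9) = 1111058428637338083100; 1111058428637338083100 < 1180591620717411303424? YES
  n = 909: C(909, 9) = 1122169012923711463931; 1122169012923711463931 < 1180591620717411303424? YES
  n = 910: C(910, 9) = 1133378248346922788210; 1133378248346922788210 < 1180591620717411303424? YES
  n = 911: C(911, 9) = 1144686900492291197405; 1144686900492291197405 < 1180591620717411303424? YES
  n = 912: C(912, 9) = 1156095740032081475120; 1156095740032081475120 < 1180591620717411303424? YES
  n = 913: C(913, 9) = 1167605542753639808390; 1167605542753639808390 < 1180591620717411303424? YES
  n = 914: C(914, 9) = 1179217089587653905932; 1179217089587653905932 < 1180591620717411303424? YES
  n = 915: C(915, 9) = 1190931166636537885130; 1190931166636537885130 < 1180591620717411303424? NO
The largest n with C(n, 9) < 1180591620717411303424 is n = 914 (where E[X] = 294804272396913476483/295147905179352825856 ≈ 0.998836). Hence R_4(9) > 914, i.e. R_4(9) ≥ 915.

Largest n = 914; hence R_4(9) > 914.
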